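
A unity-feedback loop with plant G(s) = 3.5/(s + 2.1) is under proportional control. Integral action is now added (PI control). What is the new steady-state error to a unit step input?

The integrator makes K_pos = lim_{s→0} C(s)G(s) infinite, so e_ss = 1/(1+K_pos) = 0.

0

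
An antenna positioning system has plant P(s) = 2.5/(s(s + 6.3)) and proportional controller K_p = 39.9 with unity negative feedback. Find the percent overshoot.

Closed-loop characteristic equation: s² + 6.3s + 99.75 = 0, so ω_n = 9.987 rad/s and ζ = 6.3/(2·9.987) = 0.3154.
%OS = 100·exp(−πζ/√(1−ζ²)) = 100·exp(−π·0.3154/√0.9005) = 35.2%.

35.2%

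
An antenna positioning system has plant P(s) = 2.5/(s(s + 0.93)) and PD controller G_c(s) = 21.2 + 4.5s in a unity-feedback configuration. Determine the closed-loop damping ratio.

ζ = 0.837

Forward path: (21.2 + 4.5s)·2.5/(s(s+0.93)). The closed-loop characteristic equation is s² + (0.93 + 2.5·4.5)s + 2.5·21.2 = 0.
That is s² + 12.18s + 53 = 0, so ω_n = 7.28 rad/s and ζ = 12.18/(2·7.28) = 0.8365.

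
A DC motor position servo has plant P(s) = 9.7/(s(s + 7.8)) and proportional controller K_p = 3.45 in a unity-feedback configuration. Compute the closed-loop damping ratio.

1 + K_p·P(s) = 0 gives s² + 7.8s + 33.46 = 0.
So ω_n² = 33.46 ⇒ ω_n = 5.785 rad/s, and ζ = 7.8/(2ω_n) = 0.674.

ζ = 0.674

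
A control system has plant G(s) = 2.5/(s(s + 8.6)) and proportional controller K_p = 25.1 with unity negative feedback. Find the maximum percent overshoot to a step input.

13.1%

The closed-loop denominator s² + 8.6s + 62.75 gives ω_n = √62.75 = 7.921 and ζ = 8.6/(2ω_n) = 0.5428.
%OS = 100·exp(−πζ/√(1−ζ²)) = 100·exp(−π·0.5428/√0.7053) = 13.1%.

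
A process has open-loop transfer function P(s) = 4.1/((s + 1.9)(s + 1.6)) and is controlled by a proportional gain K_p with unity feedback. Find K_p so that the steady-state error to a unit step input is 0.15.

Steady-state error for a unit step on this type-0 loop is 1/(1 + K_p·P(0)).
P(0) = 1.349. Require 1/(1 + K_p·1.349) = 0.15, so 1 + 1.349·K_p = 6.667.
K_p = (6.667 − 1)/1.349 = 4.2.

K_p = 4.2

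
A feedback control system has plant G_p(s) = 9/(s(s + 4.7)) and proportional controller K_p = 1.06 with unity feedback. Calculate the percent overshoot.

From 1 + K_pG_p(s) = 0: s² + 4.7s + 9.54 = 0 ⇒ ω_n = 3.089, ζ = 0.7608.
%OS = 100·exp(−πζ/√(1−ζ²)) = 100·exp(−π·0.7608/√0.4211) = 2.51%.

2.51%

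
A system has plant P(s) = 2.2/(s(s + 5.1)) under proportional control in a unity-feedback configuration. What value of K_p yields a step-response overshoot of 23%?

From %OS = 100·exp(−πζ/√(1−ζ²)) = 23%, ζ = −ln(0.23)/√(π²+ln²(0.23)) = 0.4237.
Characteristic equation s² + 5.1s + 2.2K_p = 0 gives ζ = 5.1/(2√(2.2K_p)).
Setting ζ = 0.4237: √(2.2K_p) = 5.1/(2·0.4237) = 6.018, so K_p = 36.21/2.2 = 16.5.

K_p = 16.5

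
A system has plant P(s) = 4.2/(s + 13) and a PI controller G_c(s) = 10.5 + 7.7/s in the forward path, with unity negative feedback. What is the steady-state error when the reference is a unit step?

The open loop G_c(s)P(s) has a pole at the origin (type 1), so the static position error constant is infinite and e_ss = 1/(1+∞) = 0.

0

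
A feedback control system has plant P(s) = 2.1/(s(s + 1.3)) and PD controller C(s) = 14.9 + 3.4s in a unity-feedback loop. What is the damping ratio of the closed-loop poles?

ζ = 0.754

Forward path: (14.9 + 3.4s)·2.1/(s(s+1.3)). The closed-loop characteristic equation is s² + (1.3 + 2.1·3.4)s + 2.1·14.9 = 0.
That is s² + 8.44s + 31.29 = 0, so ω_n = 5.594 rad/s and ζ = 8.44/(2·5.594) = 0.7544.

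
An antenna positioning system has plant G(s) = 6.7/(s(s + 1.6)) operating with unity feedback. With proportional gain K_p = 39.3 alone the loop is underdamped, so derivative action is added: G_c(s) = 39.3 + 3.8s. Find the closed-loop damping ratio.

ζ = 0.834

Forward path: (39.3 + 3.8s)·6.7/(s(s+1.6)). The closed-loop characteristic equation is s² + (1.6 + 6.7·3.8)s + 6.7·39.3 = 0.
That is s² + 27.06s + 263.3 = 0, so ω_n = 16.23 rad/s and ζ = 27.06/(2·16.23) = 0.8338.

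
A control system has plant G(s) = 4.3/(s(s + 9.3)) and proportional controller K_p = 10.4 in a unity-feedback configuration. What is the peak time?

From 1 + K_pG(s) = 0: s² + 9.3s + 44.72 = 0 ⇒ ω_n = 6.687, ζ = 0.6953.
Damped frequency ω_d = ω_n√(1−ζ²) = 4.806 rad/s, so peak time T_p = π/ω_d = 0.654 s.

T_p = 0.654 s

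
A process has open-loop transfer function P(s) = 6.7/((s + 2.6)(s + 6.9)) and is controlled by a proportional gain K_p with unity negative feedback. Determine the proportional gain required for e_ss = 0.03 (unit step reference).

K_p = 86.6

Steady-state error for a unit step on this type-0 loop is 1/(1 + K_p·P(0)).
P(0) = 0.3735. Require 1/(1 + K_p·0.3735) = 0.03, so 1 + 0.3735·K_p = 33.33.
K_p = (33.33 − 1)/0.3735 = 86.6.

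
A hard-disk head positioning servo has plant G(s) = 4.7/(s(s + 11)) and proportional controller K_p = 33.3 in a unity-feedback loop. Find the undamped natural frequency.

With unity feedback the closed-loop characteristic equation is s² + 11s + 33.3·4.7 = s² + 11s + 156.5 = 0.
So ω_n² = 156.5 ⇒ ω_n = 12.51 rad/s, and ζ = 11/(2ω_n) = 0.44.

ω_n = 12.5 rad/s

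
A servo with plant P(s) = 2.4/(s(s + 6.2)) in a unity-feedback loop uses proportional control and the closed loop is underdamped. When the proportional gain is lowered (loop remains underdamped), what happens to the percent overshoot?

ζ = 6.2/(2√(2.4K_p)) rises as K_p falls; higher damping means less overshoot.

decrease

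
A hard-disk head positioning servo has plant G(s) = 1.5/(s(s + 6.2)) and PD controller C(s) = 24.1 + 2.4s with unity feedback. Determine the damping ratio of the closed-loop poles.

Forward path: (24.1 + 2.4s)·1.5/(s(s+6.2)). The closed-loop characteristic equation is s² + (6.2 + 1.5·2.4)s + 1.5·24.1 = 0.
That is s² + 9.8s + 36.15 = 0, so ω_n = 6.012 rad/s and ζ = 9.8/(2·6.012) = 0.815.

ζ = 0.815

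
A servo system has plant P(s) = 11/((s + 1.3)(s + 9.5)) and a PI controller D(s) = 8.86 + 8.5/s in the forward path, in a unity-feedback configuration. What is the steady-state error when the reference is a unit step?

0

The open loop D(s)P(s) has a pole at the origin (type 1), so the static position error constant is infinite and e_ss = 1/(1+∞) = 0.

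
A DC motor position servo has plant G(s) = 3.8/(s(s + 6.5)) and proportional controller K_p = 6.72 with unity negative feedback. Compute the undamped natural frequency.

ω_n = 5.05 rad/s

1 + K_p·G(s) = 0 gives s² + 6.5s + 25.54 = 0.
Matching s² + 2ζω_n s + ω_n²: ω_n = √25.54 = 5.053 rad/s and 2ζω_n = 6.5, so ζ = 6.5/(2·5.053) = 0.643.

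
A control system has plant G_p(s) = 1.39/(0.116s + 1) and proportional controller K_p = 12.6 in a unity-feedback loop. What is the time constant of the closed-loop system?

τ = 0.00627 s

Closed loop: T(s) = K_p·G_p/(1+K_p·G_p) = 17.51/(0.116s + 1 + 17.51), with pole at s = −(1 + 17.51)/0.116 = −159.6.
Closed-loop time constant τ = 1/159.6 = 0.00627 s.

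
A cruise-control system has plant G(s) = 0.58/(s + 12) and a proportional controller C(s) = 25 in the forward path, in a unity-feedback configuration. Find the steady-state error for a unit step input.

0.453

The loop is type 0. Static position error constant K_pos = C(0)·G(0) = 25·0.04833 = 1.208.
Steady-state error to a unit step: e_ss = 1/(1+K_pos) = 1/2.208 = 0.453.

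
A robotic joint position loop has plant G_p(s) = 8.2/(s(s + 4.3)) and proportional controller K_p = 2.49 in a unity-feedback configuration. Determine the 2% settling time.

From 1 + K_pG_p(s) = 0: s² + 4.3s + 20.42 = 0 ⇒ ω_n = 4.519, ζ = 0.4758.
2% settling time T_s ≈ 4/(ζω_n) = 4/2.15 = 1.86 s.

T_s ≈ 1.86 s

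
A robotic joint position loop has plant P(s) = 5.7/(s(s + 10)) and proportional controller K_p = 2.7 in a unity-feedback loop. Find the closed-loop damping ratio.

ζ = 1.27

1 + K_p·P(s) = 0 gives s² + 10s + 15.39 = 0.
Matching s² + 2ζω_n s + ω_n²: ω_n = √15.39 = 3.923 rad/s and 2ζω_n = 10, so ζ = 10/(2·3.923) = 1.27.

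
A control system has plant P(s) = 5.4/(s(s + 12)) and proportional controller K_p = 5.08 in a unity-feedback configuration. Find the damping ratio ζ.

1 + K_p·P(s) = 0 gives s² + 12s + 27.43 = 0.
Matching s² + 2ζω_n s + ω_n²: ω_n = √27.43 = 5.238 rad/s and 2ζω_n = 12, so ζ = 12/(2·5.238) = 1.15.

ζ = 1.15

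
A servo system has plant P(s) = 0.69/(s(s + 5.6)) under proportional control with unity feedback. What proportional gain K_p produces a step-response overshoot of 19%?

K_p = 52

From %OS = 100·exp(−πζ/√(1−ζ²)) = 19%, ζ = −ln(0.19)/√(π²+ln²(0.19)) = 0.4673.
Characteristic equation s² + 5.6s + 0.69K_p = 0 gives ζ = 5.6/(2√(0.69K_p)).
Setting ζ = 0.4673: √(0.69K_p) = 5.6/(2·0.4673) = 5.991, so K_p = 35.9/0.69 = 52.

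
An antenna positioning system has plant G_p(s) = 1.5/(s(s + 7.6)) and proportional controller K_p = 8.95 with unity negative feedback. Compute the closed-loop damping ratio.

The closed-loop denominator is s(s+7.6) + 8.95·1.5 = s² + 7.6s + 13.42.
So ω_n² = 13.42 ⇒ ω_n = 3.664 rad/s, and ζ = 7.6/(2ω_n) = 1.04.

ζ = 1.04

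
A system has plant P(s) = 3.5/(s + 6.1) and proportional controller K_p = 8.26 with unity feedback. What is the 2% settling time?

Closed-loop transfer function: T(s) = K_p·P(s)/(1 + K_p·P(s)) = 28.91/(s + 6.1 + 28.91) = 28.91/(s + 35.01).
Time constant τ = 1/35.01 = 0.02856 s, so the 2% settling time is about 4τ = 0.114 s.

T_s ≈ 0.114 s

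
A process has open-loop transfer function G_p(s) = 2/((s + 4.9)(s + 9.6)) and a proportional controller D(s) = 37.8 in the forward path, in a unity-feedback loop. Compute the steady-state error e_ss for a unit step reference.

0.384

The loop is type 0. Static position error constant K_pos = D(0)·G_p(0) = 37.8·0.04252 = 1.607.
Steady-state error to a unit step: e_ss = 1/(1+K_pos) = 1/2.607 = 0.384.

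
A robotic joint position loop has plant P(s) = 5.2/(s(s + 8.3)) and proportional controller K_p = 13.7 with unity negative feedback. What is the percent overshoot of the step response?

The closed-loop denominator s² + 8.3s + 71.24 gives ω_n = √71.24 = 8.44 and ζ = 8.3/(2ω_n) = 0.4917.
%OS = 100·exp(−πζ/√(1−ζ²)) = 100·exp(−π·0.4917/√0.7582) = 17%.

17%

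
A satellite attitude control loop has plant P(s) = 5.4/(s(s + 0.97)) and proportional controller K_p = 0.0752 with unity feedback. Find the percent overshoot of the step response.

The closed-loop denominator s² + 0.97s + 0.4061 gives ω_n = √0.4061 = 0.6372 and ζ = 0.97/(2ω_n) = 0.7611.
%OS = 100·exp(−πζ/√(1−ζ²)) = 100·exp(−π·0.7611/√0.4207) = 2.51%.

2.51%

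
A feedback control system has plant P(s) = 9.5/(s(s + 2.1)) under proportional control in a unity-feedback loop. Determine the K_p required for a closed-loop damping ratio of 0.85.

K_p = 0.161

Closed-loop characteristic equation: s² + 2.1s + K_p·9.5 = 0.
So ω_n = √(9.5K_p) and 2ζω_n = 2.1, giving ζ = 2.1/(2√(9.5K_p)).
Setting ζ = 0.85: √(9.5K_p) = 2.1/(2·0.85) = 1.235, so K_p = 1.526/9.5 = 0.161.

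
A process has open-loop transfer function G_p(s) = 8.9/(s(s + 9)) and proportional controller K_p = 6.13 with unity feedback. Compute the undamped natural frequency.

ω_n = 7.39 rad/s

The closed-loop denominator is s(s+9) + 6.13·8.9 = s² + 9s + 54.56.
Matching s² + 2ζω_n s + ω_n²: ω_n = √54.56 = 7.386 rad/s and 2ζω_n = 9, so ζ = 9/(2·7.386) = 0.609.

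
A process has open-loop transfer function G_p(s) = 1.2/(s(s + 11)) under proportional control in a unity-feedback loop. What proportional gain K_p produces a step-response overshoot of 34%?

From %OS = 100·exp(−πζ/√(1−ζ²)) = 34%, ζ = −ln(0.34)/√(π²+ln²(0.34)) = 0.3248.
Characteristic equation s² + 11s + 1.2K_p = 0 gives ζ = 11/(2√(1.2K_p)).
Setting ζ = 0.3248: √(1.2K_p) = 11/(2·0.3248) = 16.93, so K_p = 286.8/1.2 = 239.

K_p = 239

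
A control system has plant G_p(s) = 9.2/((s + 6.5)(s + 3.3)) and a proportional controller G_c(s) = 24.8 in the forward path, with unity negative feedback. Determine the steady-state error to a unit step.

0.0859

The loop is type 0. Static position error constant K_pos = G_c(0)·G_p(0) = 24.8·0.4289 = 10.64.
Steady-state error to a unit step: e_ss = 1/(1+K_pos) = 1/11.64 = 0.0859.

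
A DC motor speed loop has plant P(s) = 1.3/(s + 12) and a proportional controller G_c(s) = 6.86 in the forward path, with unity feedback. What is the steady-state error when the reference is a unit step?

0.574

The loop is type 0. Static position error constant K_pos = G_c(0)·P(0) = 6.86·0.1083 = 0.7432.
Steady-state error to a unit step: e_ss = 1/(1+K_pos) = 1/1.743 = 0.574.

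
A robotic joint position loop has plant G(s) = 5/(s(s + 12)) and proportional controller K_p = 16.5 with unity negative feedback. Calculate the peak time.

T_p = 0.461 s

From 1 + K_pG(s) = 0: s² + 12s + 82.5 = 0 ⇒ ω_n = 9.083, ζ = 0.6606.
Damped frequency ω_d = ω_n√(1−ζ²) = 6.819 rad/s, so peak time T_p = π/ω_d = 0.461 s.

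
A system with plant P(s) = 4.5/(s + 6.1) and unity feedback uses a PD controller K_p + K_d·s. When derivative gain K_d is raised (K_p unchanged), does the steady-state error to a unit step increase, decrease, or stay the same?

K_d affects only the transient (the s-coefficient); the DC loop gain, and hence e_ss, depends only on K_p.

unchanged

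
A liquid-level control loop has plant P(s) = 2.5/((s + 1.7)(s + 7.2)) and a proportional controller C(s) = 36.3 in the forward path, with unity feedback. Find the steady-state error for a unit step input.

0.119

The loop is type 0. Static position error constant K_pos = C(0)·P(0) = 36.3·0.2042 = 7.414.
Steady-state error to a unit step: e_ss = 1/(1+K_pos) = 1/8.414 = 0.119.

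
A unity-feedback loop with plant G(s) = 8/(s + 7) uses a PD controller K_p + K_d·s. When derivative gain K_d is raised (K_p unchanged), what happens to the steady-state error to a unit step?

K_d affects only the transient (the s-coefficient); the DC loop gain, and hence e_ss, depends only on K_p.

unchanged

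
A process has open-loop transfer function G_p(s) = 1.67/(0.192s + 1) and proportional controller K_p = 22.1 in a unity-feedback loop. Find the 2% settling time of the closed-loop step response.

T_s ≈ 0.0203 s

Closed loop: T(s) = K_p·G_p/(1+K_p·G_p) = 36.91/(0.192s + 1 + 36.91), with pole at s = −(1 + 36.91)/0.192 = −197.4.
τ = 1/197.4 = 0.005065 s, so 2% settling time ≈ 4τ = 0.0203 s.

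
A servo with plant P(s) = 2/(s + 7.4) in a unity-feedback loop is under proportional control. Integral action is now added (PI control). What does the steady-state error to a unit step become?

The integrator makes K_pos = lim_{s→0} C(s)G(s) infinite, so e_ss = 1/(1+K_pos) = 0.

0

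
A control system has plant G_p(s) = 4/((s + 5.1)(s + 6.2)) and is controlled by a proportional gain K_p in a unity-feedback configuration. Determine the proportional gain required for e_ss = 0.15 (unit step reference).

For a type-0 loop with proportional control, e_ss = 1/(1 + K_p·G_p(0)).
G_p(0) = 0.1265. Require 1/(1 + K_p·0.1265) = 0.15, so 1 + 0.1265·K_p = 6.667.
K_p = (6.667 − 1)/0.1265 = 44.8.

K_p = 44.8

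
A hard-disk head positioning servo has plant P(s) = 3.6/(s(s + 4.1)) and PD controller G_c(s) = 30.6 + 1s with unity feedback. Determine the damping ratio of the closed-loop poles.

Forward path: (30.6 + 1s)·3.6/(s(s+4.1)). The closed-loop characteristic equation is s² + (4.1 + 3.6·1)s + 3.6·30.6 = 0.
That is s² + 7.7s + 110.2 = 0, so ω_n = 10.5 rad/s and ζ = 7.7/(2·10.5) = 0.3668.

ζ = 0.367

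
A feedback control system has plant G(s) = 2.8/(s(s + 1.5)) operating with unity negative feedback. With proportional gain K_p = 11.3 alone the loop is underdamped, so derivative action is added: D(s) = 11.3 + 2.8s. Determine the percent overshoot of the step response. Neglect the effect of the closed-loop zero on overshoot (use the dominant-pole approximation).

Forward path: (11.3 + 2.8s)·2.8/(s(s+1.5)). The closed-loop characteristic equation is s² + (1.5 + 2.8·2.8)s + 2.8·11.3 = 0.
That is s² + 9.34s + 31.64 = 0, so ω_n = 5.625 rad/s and ζ = 9.34/(2·5.625) = 0.8302.
%OS = 100·exp(−πζ/√(1−ζ²)) = 0.929%.

0.929%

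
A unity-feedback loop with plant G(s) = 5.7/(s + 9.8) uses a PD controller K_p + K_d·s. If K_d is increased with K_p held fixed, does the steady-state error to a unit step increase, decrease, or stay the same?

unchanged

K_d affects only the transient (the s-coefficient); the DC loop gain, and hence e_ss, depends only on K_p.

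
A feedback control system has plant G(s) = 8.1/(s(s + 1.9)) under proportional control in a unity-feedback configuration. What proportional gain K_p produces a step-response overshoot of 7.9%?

From %OS = 100·exp(−πζ/√(1−ζ²)) = 7.9%, ζ = −ln(0.079)/√(π²+ln²(0.079)) = 0.6285.
Characteristic equation s² + 1.9s + 8.1K_p = 0 gives ζ = 1.9/(2√(8.1K_p)).
Setting ζ = 0.6285: √(8.1K_p) = 1.9/(2·0.6285) = 1.512, so K_p = 2.285/8.1 = 0.282.

K_p = 0.282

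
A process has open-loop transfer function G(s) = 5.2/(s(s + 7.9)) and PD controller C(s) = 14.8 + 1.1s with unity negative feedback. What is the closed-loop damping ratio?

Forward path: (14.8 + 1.1s)·5.2/(s(s+7.9)). The closed-loop characteristic equation is s² + (7.9 + 5.2·1.1)s + 5.2·14.8 = 0.
That is s² + 13.62s + 76.96 = 0, so ω_n = 8.773 rad/s and ζ = 13.62/(2·8.773) = 0.7763.

ζ = 0.776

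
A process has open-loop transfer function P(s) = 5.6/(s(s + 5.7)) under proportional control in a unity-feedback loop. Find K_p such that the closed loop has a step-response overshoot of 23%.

From %OS = 100·exp(−πζ/√(1−ζ²)) = 23%, ζ = −ln(0.23)/√(π²+ln²(0.23)) = 0.4237.
Characteristic equation s² + 5.7s + 5.6K_p = 0 gives ζ = 5.7/(2√(5.6K_p)).
Setting ζ = 0.4237: √(5.6K_p) = 5.7/(2·0.4237) = 6.726, so K_p = 45.24/5.6 = 8.08.

K_p = 8.08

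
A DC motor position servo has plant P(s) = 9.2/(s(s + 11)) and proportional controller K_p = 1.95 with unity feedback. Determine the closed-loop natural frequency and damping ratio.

ω_n = 4.24 rad/s, ζ = 1.3

With unity feedback the closed-loop characteristic equation is s² + 11s + 1.95·9.2 = s² + 11s + 17.94 = 0.
So ω_n² = 17.94 ⇒ ω_n = 4.236 rad/s, and ζ = 11/(2ω_n) = 1.3.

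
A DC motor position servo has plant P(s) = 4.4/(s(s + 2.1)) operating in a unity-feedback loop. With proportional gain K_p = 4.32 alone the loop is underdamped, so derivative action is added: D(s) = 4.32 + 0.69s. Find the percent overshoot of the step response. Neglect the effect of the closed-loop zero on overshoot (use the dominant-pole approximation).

10.1%

Forward path: (4.32 + 0.69s)·4.4/(s(s+2.1)). The closed-loop characteristic equation is s² + (2.1 + 4.4·0.69)s + 4.4·4.32 = 0.
That is s² + 5.136s + 19.01 = 0, so ω_n = 4.36 rad/s and ζ = 5.136/(2·4.36) = 0.589.
%OS = 100·exp(−πζ/√(1−ζ²)) = 10.1%.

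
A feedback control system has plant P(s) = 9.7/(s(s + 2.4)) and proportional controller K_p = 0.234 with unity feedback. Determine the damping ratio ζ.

ζ = 0.797

1 + K_p·P(s) = 0 gives s² + 2.4s + 2.27 = 0.
So ω_n² = 2.27 ⇒ ω_n = 1.507 rad/s, and ζ = 2.4/(2ω_n) = 0.797.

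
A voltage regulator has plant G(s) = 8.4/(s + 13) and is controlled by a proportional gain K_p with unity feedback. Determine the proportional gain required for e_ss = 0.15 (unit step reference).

Steady-state error for a unit step on this type-0 loop is 1/(1 + K_p·G(0)).
G(0) = 0.6462. Require 1/(1 + K_p·0.6462) = 0.15, so 1 + 0.6462·K_p = 6.667.
K_p = (6.667 − 1)/0.6462 = 8.77.

K_p = 8.77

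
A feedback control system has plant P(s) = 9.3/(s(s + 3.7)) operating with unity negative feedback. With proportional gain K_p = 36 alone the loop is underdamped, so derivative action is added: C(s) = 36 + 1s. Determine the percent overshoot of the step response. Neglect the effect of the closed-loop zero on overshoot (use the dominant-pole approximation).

Forward path: (36 + 1s)·9.3/(s(s+3.7)). The closed-loop characteristic equation is s² + (3.7 + 9.3·1)s + 9.3·36 = 0.
That is s² + 13s + 334.8 = 0, so ω_n = 18.3 rad/s and ζ = 13/(2·18.3) = 0.3552.
%OS = 100·exp(−πζ/√(1−ζ²)) = 30.3%.

30.3%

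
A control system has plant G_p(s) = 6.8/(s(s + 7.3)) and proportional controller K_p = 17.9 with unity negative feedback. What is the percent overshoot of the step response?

33.2%

Closed-loop characteristic equation: s² + 7.3s + 121.7 = 0, so ω_n = 11.03 rad/s and ζ = 7.3/(2·11.03) = 0.3308.
%OS = 100·exp(−πζ/√(1−ζ²)) = 100·exp(−π·0.3308/√0.8905) = 33.2%.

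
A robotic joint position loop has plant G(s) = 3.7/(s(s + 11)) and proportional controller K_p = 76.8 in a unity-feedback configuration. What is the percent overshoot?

33.8%

The closed-loop denominator s² + 11s + 284.2 gives ω_n = √284.2 = 16.86 and ζ = 11/(2ω_n) = 0.3263.
%OS = 100·exp(−πζ/√(1−ζ²)) = 100·exp(−π·0.3263/√0.8935) = 33.8%.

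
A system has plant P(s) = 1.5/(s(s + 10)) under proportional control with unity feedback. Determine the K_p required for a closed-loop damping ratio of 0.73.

Closed-loop characteristic equation: s² + 10s + K_p·1.5 = 0.
So ω_n = √(1.5K_p) and 2ζω_n = 10, giving ζ = 10/(2√(1.5K_p)).
Setting ζ = 0.73: √(1.5K_p) = 10/(2·0.73) = 6.849, so K_p = 46.91/1.5 = 31.3.

K_p = 31.3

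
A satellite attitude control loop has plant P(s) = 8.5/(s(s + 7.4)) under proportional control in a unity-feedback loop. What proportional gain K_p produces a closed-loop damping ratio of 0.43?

K_p = 8.71

Closed-loop characteristic equation: s² + 7.4s + K_p·8.5 = 0.
So ω_n = √(8.5K_p) and 2ζω_n = 7.4, giving ζ = 7.4/(2√(8.5K_p)).
Setting ζ = 0.43: √(8.5K_p) = 7.4/(2·0.43) = 8.605, so K_p = 74.04/8.5 = 8.71.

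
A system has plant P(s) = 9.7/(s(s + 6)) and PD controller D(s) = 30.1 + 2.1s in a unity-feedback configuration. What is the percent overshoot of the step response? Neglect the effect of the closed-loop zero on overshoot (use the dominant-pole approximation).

2.21%

Forward path: (30.1 + 2.1s)·9.7/(s(s+6)). The closed-loop characteristic equation is s² + (6 + 9.7·2.1)s + 9.7·30.1 = 0.
That is s² + 26.37s + 292 = 0, so ω_n = 17.09 rad/s and ζ = 26.37/(2·17.09) = 0.7716.
%OS = 100·exp(−πζ/√(1−ζ²)) = 2.21%.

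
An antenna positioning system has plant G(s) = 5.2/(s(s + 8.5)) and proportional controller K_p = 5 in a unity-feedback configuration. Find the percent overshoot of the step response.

0.875%

From 1 + K_pG(s) = 0: s² + 8.5s + 26 = 0 ⇒ ω_n = 5.099, ζ = 0.8335.
%OS = 100·exp(−πζ/√(1−ζ²)) = 100·exp(−π·0.8335/√0.3053) = 0.875%.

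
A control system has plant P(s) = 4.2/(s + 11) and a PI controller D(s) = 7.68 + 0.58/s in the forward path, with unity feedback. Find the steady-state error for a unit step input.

The open loop D(s)P(s) has a pole at the origin (type 1), so the static position error constant is infinite and e_ss = 1/(1+∞) = 0.

0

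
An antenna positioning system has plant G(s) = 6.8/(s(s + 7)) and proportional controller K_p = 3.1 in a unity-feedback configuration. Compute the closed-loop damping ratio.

With unity feedback the closed-loop characteristic equation is s² + 7s + 3.1·6.8 = s² + 7s + 21.08 = 0.
So ω_n² = 21.08 ⇒ ω_n = 4.591 rad/s, and ζ = 7/(2ω_n) = 0.762.

ζ = 0.762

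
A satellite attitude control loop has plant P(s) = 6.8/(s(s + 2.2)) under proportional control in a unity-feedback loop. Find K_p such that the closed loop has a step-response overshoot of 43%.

From %OS = 100·exp(−πζ/√(1−ζ²)) = 43%, ζ = −ln(0.43)/√(π²+ln²(0.43)) = 0.2594.
Characteristic equation s² + 2.2s + 6.8K_p = 0 gives ζ = 2.2/(2√(6.8K_p)).
Setting ζ = 0.2594: √(6.8K_p) = 2.2/(2·0.2594) = 4.24, so K_p = 17.98/6.8 = 2.64.

K_p = 2.64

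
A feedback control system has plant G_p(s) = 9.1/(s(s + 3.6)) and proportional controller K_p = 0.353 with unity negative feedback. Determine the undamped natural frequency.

1 + K_p·G_p(s) = 0 gives s² + 3.6s + 3.212 = 0.
So ω_n² = 3.212 ⇒ ω_n = 1.792 rad/s, and ζ = 3.6/(2ω_n) = 1.

ω_n = 1.79 rad/s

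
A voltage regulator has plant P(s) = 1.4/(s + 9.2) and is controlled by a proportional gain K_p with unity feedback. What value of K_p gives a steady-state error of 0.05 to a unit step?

For a type-0 loop with proportional control, e_ss = 1/(1 + K_p·P(0)).
P(0) = 0.1522. Require 1/(1 + K_p·0.1522) = 0.05, so 1 + 0.1522·K_p = 20.
K_p = (20 − 1)/0.1522 = 125.

K_p = 125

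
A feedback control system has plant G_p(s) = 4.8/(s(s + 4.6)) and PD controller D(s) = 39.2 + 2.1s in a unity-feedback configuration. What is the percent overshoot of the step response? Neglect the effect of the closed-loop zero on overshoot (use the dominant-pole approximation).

13.7%

Forward path: (39.2 + 2.1s)·4.8/(s(s+4.6)). The closed-loop characteristic equation is s² + (4.6 + 4.8·2.1)s + 4.8·39.2 = 0.
That is s² + 14.68s + 188.2 = 0, so ω_n = 13.72 rad/s and ζ = 14.68/(2·13.72) = 0.5351.
%OS = 100·exp(−πζ/√(1−ζ²)) = 13.7%.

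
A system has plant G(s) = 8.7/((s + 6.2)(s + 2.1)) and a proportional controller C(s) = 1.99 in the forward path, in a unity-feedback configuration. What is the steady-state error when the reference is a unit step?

0.429

The loop is type 0. Static position error constant K_pos = C(0)·G(0) = 1.99·0.6682 = 1.33.
Steady-state error to a unit step: e_ss = 1/(1+K_pos) = 1/2.33 = 0.429.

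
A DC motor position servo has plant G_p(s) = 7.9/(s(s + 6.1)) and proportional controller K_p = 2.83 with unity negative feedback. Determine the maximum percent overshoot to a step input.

7.05%

The closed-loop denominator s² + 6.1s + 22.36 gives ω_n = √22.36 = 4.728 and ζ = 6.1/(2ω_n) = 0.645.
%OS = 100·exp(−πζ/√(1−ζ²)) = 100·exp(−π·0.645/√0.5839) = 7.05%.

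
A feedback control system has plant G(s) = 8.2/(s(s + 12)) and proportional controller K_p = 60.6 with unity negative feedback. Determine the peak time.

From 1 + K_pG(s) = 0: s² + 12s + 496.9 = 0 ⇒ ω_n = 22.29, ζ = 0.2692.
Damped frequency ω_d = ω_n√(1−ζ²) = 21.47 rad/s, so peak time T_p = π/ω_d = 0.146 s.

T_p = 0.146 s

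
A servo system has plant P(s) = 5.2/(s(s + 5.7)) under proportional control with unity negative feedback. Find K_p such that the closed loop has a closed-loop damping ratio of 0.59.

K_p = 4.49

Closed-loop characteristic equation: s² + 5.7s + K_p·5.2 = 0.
So ω_n = √(5.2K_p) and 2ζω_n = 5.7, giving ζ = 5.7/(2√(5.2K_p)).
Setting ζ = 0.59: √(5.2K_p) = 5.7/(2·0.59) = 4.831, so K_p = 23.33/5.2 = 4.49.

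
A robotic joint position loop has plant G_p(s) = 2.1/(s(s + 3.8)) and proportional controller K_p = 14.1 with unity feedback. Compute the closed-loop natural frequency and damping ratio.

ω_n = 5.44 rad/s, ζ = 0.349

1 + K_p·G_p(s) = 0 gives s² + 3.8s + 29.61 = 0.
Matching s² + 2ζω_n s + ω_n²: ω_n = √29.61 = 5.442 rad/s and 2ζω_n = 3.8, so ζ = 3.8/(2·5.442) = 0.349.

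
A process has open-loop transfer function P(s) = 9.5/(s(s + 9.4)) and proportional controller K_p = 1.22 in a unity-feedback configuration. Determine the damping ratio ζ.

With unity feedback the closed-loop characteristic equation is s² + 9.4s + 1.22·9.5 = s² + 9.4s + 11.59 = 0.
Matching s² + 2ζω_n s + ω_n²: ω_n = √11.59 = 3.404 rad/s and 2ζω_n = 9.4, so ζ = 9.4/(2·3.404) = 1.38.

ζ = 1.38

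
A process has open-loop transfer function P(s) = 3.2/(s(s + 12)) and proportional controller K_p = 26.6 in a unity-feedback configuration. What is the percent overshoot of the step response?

The closed-loop denominator s² + 12s + 85.12 gives ω_n = √85.12 = 9.226 and ζ = 12/(2ω_n) = 0.6503.
%OS = 100·exp(−πζ/√(1−ζ²)) = 100·exp(−π·0.6503/√0.5771) = 6.79%.

6.79%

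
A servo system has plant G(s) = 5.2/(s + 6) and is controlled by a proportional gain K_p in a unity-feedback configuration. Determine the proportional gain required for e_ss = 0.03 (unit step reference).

K_p = 37.3

Steady-state error for a unit step on this type-0 loop is 1/(1 + K_p·G(0)).
G(0) = 0.8667. Require 1/(1 + K_p·0.8667) = 0.03, so 1 + 0.8667·K_p = 33.33.
K_p = (33.33 − 1)/0.8667 = 37.3.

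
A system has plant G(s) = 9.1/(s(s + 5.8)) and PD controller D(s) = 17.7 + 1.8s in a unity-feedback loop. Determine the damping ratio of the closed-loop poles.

ζ = 0.874

Forward path: (17.7 + 1.8s)·9.1/(s(s+5.8)). The closed-loop characteristic equation is s² + (5.8 + 9.1·1.8)s + 9.1·17.7 = 0.
That is s² + 22.18s + 161.1 = 0, so ω_n = 12.69 rad/s and ζ = 22.18/(2·12.69) = 0.8738.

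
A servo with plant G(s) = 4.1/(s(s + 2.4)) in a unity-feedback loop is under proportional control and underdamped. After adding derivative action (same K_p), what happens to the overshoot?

With PD the characteristic equation becomes s² + (a + K·K_d)s + K·K_p = 0; the damping term grows, ζ rises, overshoot falls.

decrease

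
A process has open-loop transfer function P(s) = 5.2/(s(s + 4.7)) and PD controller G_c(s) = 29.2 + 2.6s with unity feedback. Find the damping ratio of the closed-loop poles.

Forward path: (29.2 + 2.6s)·5.2/(s(s+4.7)). The closed-loop characteristic equation is s² + (4.7 + 5.2·2.6)s + 5.2·29.2 = 0.
That is s² + 18.22s + 151.8 = 0, so ω_n = 12.32 rad/s and ζ = 18.22/(2·12.32) = 0.7393.

ζ = 0.739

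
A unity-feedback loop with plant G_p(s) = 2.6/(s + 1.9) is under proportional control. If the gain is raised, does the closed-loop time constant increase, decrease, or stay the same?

Closed-loop pole is at s = −(1.9+K_p·2.6); larger K_p moves it further left, so τ = 1/(1.9+K_p·2.6) decreases.

decrease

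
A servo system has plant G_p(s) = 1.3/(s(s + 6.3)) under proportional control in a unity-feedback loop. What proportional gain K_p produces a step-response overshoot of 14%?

K_p = 27.1

From %OS = 100·exp(−πζ/√(1−ζ²)) = 14%, ζ = −ln(0.14)/√(π²+ln²(0.14)) = 0.5305.
Characteristic equation s² + 6.3s + 1.3K_p = 0 gives ζ = 6.3/(2√(1.3K_p)).
Setting ζ = 0.5305: √(1.3K_p) = 6.3/(2·0.5305) = 5.938, so K_p = 35.26/1.3 = 27.1.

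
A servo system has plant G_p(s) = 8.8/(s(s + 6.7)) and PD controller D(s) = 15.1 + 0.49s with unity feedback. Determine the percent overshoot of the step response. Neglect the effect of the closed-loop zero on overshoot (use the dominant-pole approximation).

Forward path: (15.1 + 0.49s)·8.8/(s(s+6.7)). The closed-loop characteristic equation is s² + (6.7 + 8.8·0.49)s + 8.8·15.1 = 0.
That is s² + 11.01s + 132.9 = 0, so ω_n = 11.53 rad/s and ζ = 11.01/(2·11.53) = 0.4776.
%OS = 100·exp(−πζ/√(1−ζ²)) = 18.1%.

18.1%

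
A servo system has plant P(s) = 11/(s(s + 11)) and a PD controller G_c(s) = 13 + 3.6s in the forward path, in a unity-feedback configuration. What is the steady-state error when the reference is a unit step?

The open loop G_c(s)P(s) has a pole at the origin (type 1), so the static position error constant is infinite and e_ss = 1/(1+∞) = 0.

0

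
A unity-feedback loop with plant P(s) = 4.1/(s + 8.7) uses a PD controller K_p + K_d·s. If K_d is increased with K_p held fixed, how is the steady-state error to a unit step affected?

unchanged

At s = 0 the derivative term contributes nothing: C(0) = K_p regardless of K_d, so K_pos = K_p·P(0) and e_ss are unchanged.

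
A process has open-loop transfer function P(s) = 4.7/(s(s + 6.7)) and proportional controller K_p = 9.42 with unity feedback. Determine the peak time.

From 1 + K_pP(s) = 0: s² + 6.7s + 44.27 = 0 ⇒ ω_n = 6.654, ζ = 0.5035.
Damped frequency ω_d = ω_n√(1−ζ²) = 5.749 rad/s, so peak time T_p = π/ω_d = 0.546 s.

T_p = 0.546 s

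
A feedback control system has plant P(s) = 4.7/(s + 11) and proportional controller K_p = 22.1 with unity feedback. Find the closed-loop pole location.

Closed-loop transfer function: T(s) = K_p·P(s)/(1 + K_p·P(s)) = 103.9/(s + 11 + 103.9) = 103.9/(s + 114.9).
The closed-loop pole is at s = −114.9.

s = -114.9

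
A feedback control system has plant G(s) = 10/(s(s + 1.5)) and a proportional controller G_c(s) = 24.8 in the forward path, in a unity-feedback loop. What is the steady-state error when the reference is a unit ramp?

The loop has one pole at the origin (type 1). Velocity error constant K_v = lim_{s→0} s·G_c(s)G(s) = 24.8·10/1.5 = 165.3.
Steady-state error to a unit ramp: e_ss = 1/K_v = 0.00605.

0.00605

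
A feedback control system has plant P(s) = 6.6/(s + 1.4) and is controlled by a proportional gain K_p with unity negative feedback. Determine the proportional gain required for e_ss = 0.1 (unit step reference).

K_p = 1.91

For a type-0 loop with proportional control, e_ss = 1/(1 + K_p·P(0)).
P(0) = 4.714. Require 1/(1 + K_p·4.714) = 0.1, so 1 + 4.714·K_p = 10.
K_p = (10 − 1)/4.714 = 1.91.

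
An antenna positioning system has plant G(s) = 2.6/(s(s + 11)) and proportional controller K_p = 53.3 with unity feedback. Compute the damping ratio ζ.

1 + K_p·G(s) = 0 gives s² + 11s + 138.6 = 0.
Matching s² + 2ζω_n s + ω_n²: ω_n = √138.6 = 11.77 rad/s and 2ζω_n = 11, so ζ = 11/(2·11.77) = 0.467.

ζ = 0.467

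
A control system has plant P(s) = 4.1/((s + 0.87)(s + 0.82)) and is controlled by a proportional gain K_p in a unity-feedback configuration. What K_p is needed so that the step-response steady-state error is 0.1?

Steady-state error for a unit step on this type-0 loop is 1/(1 + K_p·P(0)).
P(0) = 5.747. Require 1/(1 + K_p·5.747) = 0.1, so 1 + 5.747·K_p = 10.
K_p = (10 − 1)/5.747 = 1.57.

K_p = 1.57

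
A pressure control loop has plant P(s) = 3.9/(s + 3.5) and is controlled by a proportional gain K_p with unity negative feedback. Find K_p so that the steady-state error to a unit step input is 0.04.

For a type-0 loop with proportional control, e_ss = 1/(1 + K_p·P(0)).
P(0) = 1.114. Require 1/(1 + K_p·1.114) = 0.04, so 1 + 1.114·K_p = 25.
K_p = (25 − 1)/1.114 = 21.5.

K_p = 21.5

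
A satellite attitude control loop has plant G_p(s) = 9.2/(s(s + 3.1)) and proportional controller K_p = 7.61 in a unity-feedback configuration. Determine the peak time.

The closed-loop denominator s² + 3.1s + 70.01 gives ω_n = √70.01 = 8.367 and ζ = 3.1/(2ω_n) = 0.1852.
Damped frequency ω_d = ω_n√(1−ζ²) = 8.222 rad/s, so peak time T_p = π/ω_d = 0.382 s.

T_p = 0.382 s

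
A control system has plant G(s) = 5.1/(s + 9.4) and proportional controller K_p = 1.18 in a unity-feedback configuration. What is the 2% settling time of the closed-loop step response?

T_s ≈ 0.259 s

Closed-loop transfer function: T(s) = K_p·G(s)/(1 + K_p·G(s)) = 6.018/(s + 9.4 + 6.018) = 6.018/(s + 15.42).
Time constant τ = 1/15.42 = 0.06486 s, so the 2% settling time is about 4τ = 0.259 s.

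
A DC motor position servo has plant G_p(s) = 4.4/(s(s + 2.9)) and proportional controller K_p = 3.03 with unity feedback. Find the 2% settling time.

T_s ≈ 2.76 s

The closed-loop denominator s² + 2.9s + 13.33 gives ω_n = √13.33 = 3.651 and ζ = 2.9/(2ω_n) = 0.3971.
2% settling time T_s ≈ 4/(ζω_n) = 4/1.45 = 2.76 s.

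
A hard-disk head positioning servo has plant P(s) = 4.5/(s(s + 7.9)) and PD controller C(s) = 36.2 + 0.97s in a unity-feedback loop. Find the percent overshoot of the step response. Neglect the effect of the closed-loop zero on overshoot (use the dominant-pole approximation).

Forward path: (36.2 + 0.97s)·4.5/(s(s+7.9)). The closed-loop characteristic equation is s² + (7.9 + 4.5·0.97)s + 4.5·36.2 = 0.
That is s² + 12.27s + 162.9 = 0, so ω_n = 12.76 rad/s and ζ = 12.27/(2·12.76) = 0.4805.
%OS = 100·exp(−πζ/√(1−ζ²)) = 17.9%.

17.9%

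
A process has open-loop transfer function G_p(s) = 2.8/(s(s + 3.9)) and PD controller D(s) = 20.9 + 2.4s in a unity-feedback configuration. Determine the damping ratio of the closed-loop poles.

ζ = 0.694

Forward path: (20.9 + 2.4s)·2.8/(s(s+3.9)). The closed-loop characteristic equation is s² + (3.9 + 2.8·2.4)s + 2.8·20.9 = 0.
That is s² + 10.62s + 58.52 = 0, so ω_n = 7.65 rad/s and ζ = 10.62/(2·7.65) = 0.6941.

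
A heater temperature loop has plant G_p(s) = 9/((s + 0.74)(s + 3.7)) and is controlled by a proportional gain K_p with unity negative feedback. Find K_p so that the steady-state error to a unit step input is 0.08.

K_p = 3.5

For a type-0 loop with proportional control, e_ss = 1/(1 + K_p·G_p(0)).
G_p(0) = 3.287. Require 1/(1 + K_p·3.287) = 0.08, so 1 + 3.287·K_p = 12.5.
K_p = (12.5 − 1)/3.287 = 3.5.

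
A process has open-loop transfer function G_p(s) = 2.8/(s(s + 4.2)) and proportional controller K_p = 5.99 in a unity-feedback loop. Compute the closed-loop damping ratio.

ζ = 0.513

The closed-loop denominator is s(s+4.2) + 5.99·2.8 = s² + 4.2s + 16.77.
So ω_n² = 16.77 ⇒ ω_n = 4.095 rad/s, and ζ = 4.2/(2ω_n) = 0.513.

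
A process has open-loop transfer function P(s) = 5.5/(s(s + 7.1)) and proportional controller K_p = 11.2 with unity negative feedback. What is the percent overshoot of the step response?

20.3%

From 1 + K_pP(s) = 0: s² + 7.1s + 61.6 = 0 ⇒ ω_n = 7.849, ζ = 0.4523.
%OS = 100·exp(−πζ/√(1−ζ²)) = 100·exp(−π·0.4523/√0.7954) = 20.3%.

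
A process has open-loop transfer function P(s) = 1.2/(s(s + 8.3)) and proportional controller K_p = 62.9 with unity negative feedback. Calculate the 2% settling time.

Closed-loop characteristic equation: s² + 8.3s + 75.48 = 0, so ω_n = 8.688 rad/s and ζ = 8.3/(2·8.688) = 0.4777.
2% settling time T_s ≈ 4/(ζω_n) = 4/4.15 = 0.964 s.

T_s ≈ 0.964 s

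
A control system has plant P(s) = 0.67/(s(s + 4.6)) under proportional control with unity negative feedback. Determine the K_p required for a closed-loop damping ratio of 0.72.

K_p = 15.2

Closed-loop characteristic equation: s² + 4.6s + K_p·0.67 = 0.
So ω_n = √(0.67K_p) and 2ζω_n = 4.6, giving ζ = 4.6/(2√(0.67K_p)).
Setting ζ = 0.72: √(0.67K_p) = 4.6/(2·0.72) = 3.194, so K_p = 10.2/0.67 = 15.2.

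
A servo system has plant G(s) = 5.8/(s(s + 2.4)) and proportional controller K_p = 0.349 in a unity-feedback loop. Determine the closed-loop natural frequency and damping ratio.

ω_n = 1.42 rad/s, ζ = 0.843

With unity feedback the closed-loop characteristic equation is s² + 2.4s + 0.349·5.8 = s² + 2.4s + 2.024 = 0.
So ω_n² = 2.024 ⇒ ω_n = 1.423 rad/s, and ζ = 2.4/(2ω_n) = 0.843.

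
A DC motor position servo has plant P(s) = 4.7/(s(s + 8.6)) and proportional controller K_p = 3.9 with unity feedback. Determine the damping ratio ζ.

ζ = 1

With unity feedback the closed-loop characteristic equation is s² + 8.6s + 3.9·4.7 = s² + 8.6s + 18.33 = 0.
So ω_n² = 18.33 ⇒ ω_n = 4.281 rad/s, and ζ = 8.6/(2ω_n) = 1.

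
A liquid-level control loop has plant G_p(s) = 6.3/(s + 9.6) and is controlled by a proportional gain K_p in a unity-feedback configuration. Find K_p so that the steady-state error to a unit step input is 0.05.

K_p = 29

The loop is type 0, so e_ss(step) = 1/(1 + K_pos) with K_pos = K_p·G_p(0).
G_p(0) = 0.6562. Require 1/(1 + K_p·0.6562) = 0.05, so 1 + 0.6562·K_p = 20.
K_p = (20 − 1)/0.6562 = 29.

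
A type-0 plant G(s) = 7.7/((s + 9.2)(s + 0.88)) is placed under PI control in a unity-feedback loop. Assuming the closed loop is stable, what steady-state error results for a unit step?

The PI controller's integrator makes the forward path type 1, so e_ss to a step is zero.

0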